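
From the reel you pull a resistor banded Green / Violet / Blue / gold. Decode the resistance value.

Green → 5 (first significant figure)
Violet → 7 (second significant figure)
Blue → ×10^6 multiplier
57 × 1000000 = 57000000 Ω

57000000 Ω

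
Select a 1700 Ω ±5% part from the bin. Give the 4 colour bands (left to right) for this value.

brown, violet, red, gold

1700 Ω = 17 × 10^2.
1 → brown
7 → violet
Multiplier 10^2 → red.
±5% tolerance → gold.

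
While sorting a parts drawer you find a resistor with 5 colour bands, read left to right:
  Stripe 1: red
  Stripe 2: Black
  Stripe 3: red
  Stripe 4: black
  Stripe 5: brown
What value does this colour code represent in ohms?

Red → 2 (first significant figure)
Black → 0 (second significant figure)
Red → 2 (third significant figure)
Black → ×1 multiplier
202 × 1 = 202 Ω

202 Ω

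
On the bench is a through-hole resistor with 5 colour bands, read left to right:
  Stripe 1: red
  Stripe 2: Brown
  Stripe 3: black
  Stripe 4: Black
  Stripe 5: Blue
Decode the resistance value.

210 Ω

Red → 2 (first significant figure)
Brown → 1 (second significant figure)
Black → 0 (third significant figure)
Black → ×1 multiplier
210 × 1 = 210 Ω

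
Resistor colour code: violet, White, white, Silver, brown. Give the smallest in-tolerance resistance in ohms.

7.9101 Ω

Violet → 7 (first significant figure)
White → 9 (second significant figure)
White → 9 (third significant figure)
Silver → ×0.01 multiplier
Brown → ±1% tolerance
799 × 0.01 = 7.99 Ω
Smallest = 7.99 × (1 − 1/100) = 7.9101 Ω.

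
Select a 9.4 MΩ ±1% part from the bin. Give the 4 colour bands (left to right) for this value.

9400000 Ω = 94 × 10^5.
9 → white
4 → yellow
Multiplier 10^5 → green.
±1% tolerance → brown.

white, yellow, green, brown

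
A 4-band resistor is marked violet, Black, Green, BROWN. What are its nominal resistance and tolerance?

Violet → 7 (first significant figure)
Black → 0 (second significant figure)
Green → ×10^5 multiplier
Brown → ±1% tolerance
70 × 100000 = 7000000 Ω

7000000 Ω ±1%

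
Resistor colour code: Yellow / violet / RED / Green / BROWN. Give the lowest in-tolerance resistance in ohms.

46728000 Ω

Yellow → 4 (first significant figure)
Violet → 7 (second significant figure)
Red → 2 (third significant figure)
Green → ×10^5 multiplier
Brown → ±1% tolerance
472 × 100000 = 47200000 Ω
Lowest = 47200000 × (1 − 1/100) = 46728000 Ω.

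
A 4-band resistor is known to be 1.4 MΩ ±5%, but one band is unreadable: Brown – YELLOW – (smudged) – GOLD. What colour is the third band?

1400000 Ω = 14 × 10^5.
The third band is the multiplier, 10^5, which is green.

green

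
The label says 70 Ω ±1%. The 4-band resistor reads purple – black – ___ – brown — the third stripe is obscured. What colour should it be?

black

70 Ω = 70 × 10^0.
The third band is the multiplier, 10^0, which is black.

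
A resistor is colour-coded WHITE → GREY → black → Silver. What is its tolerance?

±10%

The last band, silver, is the tolerance band.
Silver corresponds to ±10%.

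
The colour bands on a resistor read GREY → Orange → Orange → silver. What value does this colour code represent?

Grey → 8 (first significant figure)
Orange → 3 (second significant figure)
Orange → ×10^3 multiplier
83 × 1000 = 83000 Ω

83000 Ω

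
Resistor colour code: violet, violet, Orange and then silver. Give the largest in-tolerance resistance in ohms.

Violet → 7 (first significant figure)
Violet → 7 (second significant figure)
Orange → ×10^3 multiplier
Silver → ±10% tolerance
77 × 1000 = 77000 Ω
Largest = 77000 × (1 + 10/100) = 84700 Ω.

84700 Ω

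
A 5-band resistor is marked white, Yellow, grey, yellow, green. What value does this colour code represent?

9480000 Ω

White → 9 (first significant figure)
Yellow → 4 (second significant figure)
Grey → 8 (third significant figure)
Yellow → ×10^4 multiplier
948 × 10000 = 9480000 Ω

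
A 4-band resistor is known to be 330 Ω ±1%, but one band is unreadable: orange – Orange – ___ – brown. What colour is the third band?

brown

330 Ω = 33 × 10^1.
The third band is the multiplier, 10^1, which is brown.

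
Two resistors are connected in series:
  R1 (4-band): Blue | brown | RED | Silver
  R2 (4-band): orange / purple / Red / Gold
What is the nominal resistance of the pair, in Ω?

R1: blue, brown → 61; red ×10^2 → 6100 Ω.
R2: orange, violet → 37; red ×10^2 → 3700 Ω.
Series: 6100 + 3700 = 9800 Ω.

9800 Ω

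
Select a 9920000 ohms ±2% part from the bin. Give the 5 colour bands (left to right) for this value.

9920000 Ω = 992 × 10^4.
9 → white
9 → white
2 → red
Multiplier 10^4 → yellow.
±2% tolerance → red.

white, white, red, yellow, red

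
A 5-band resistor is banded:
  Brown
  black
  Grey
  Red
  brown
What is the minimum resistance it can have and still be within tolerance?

10692 Ω

Brown → 1 (first significant figure)
Black → 0 (second significant figure)
Grey → 8 (third significant figure)
Red → ×10^2 multiplier
Brown → ±1% tolerance
108 × 100 = 10800 Ω
Minimum = 10800 × (1 − 1/100) = 10692 Ω.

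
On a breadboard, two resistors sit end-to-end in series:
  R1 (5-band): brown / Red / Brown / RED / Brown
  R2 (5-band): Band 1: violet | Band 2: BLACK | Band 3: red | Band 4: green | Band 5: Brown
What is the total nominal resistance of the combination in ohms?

R1: brown, red, brown → 121; red ×10^2 → 12100 Ω.
R2: violet, black, red → 702; green ×10^5 → 70200000 Ω.
Series: 12100 + 70200000 = 70212100 Ω.

70212100 Ω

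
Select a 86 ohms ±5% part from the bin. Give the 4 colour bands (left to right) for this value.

grey, blue, black, gold

86 Ω = 86 × 10^0.
8 → grey
6 → blue
Multiplier 10^0 → black.
±5% tolerance → gold.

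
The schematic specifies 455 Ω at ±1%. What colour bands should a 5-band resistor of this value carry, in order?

yellow, green, green, black, brown

455 Ω = 455 × 10^0.
4 → yellow
5 → green
5 → green
Multiplier 10^0 → black.
±1% tolerance → brown.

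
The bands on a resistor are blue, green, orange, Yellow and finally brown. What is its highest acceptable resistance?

6595300 Ω

Blue → 6 (first significant figure)
Green → 5 (second significant figure)
Orange → 3 (third significant figure)
Yellow → ×10^4 multiplier
Brown → ±1% tolerance
653 × 10000 = 6530000 Ω
Highest = 6530000 × (1 + 1/100) = 6595300 Ω.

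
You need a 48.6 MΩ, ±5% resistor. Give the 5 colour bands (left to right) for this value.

yellow, grey, blue, green, gold

48600000 Ω = 486 × 10^5.
4 → yellow
8 → grey
6 → blue
Multiplier 10^5 → green.
±5% tolerance → gold.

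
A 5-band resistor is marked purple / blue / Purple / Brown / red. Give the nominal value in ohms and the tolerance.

7670 Ω ±2%

Violet → 7 (first significant figure)
Blue → 6 (second significant figure)
Violet → 7 (third significant figure)
Brown → ×10 multiplier
Red → ±2% tolerance
767 × 10 = 7670 Ω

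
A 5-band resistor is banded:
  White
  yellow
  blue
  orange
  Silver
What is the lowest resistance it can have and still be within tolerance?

851400 Ω

White → 9 (first significant figure)
Yellow → 4 (second significant figure)
Blue → 6 (third significant figure)
Orange → ×10^3 multiplier
Silver → ±10% tolerance
946 × 1000 = 946000 Ω
Lowest = 946000 × (1 − 10/100) = 851400 Ω.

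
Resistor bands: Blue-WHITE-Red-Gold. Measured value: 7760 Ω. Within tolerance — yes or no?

no

Blue → 6 (first significant figure)
White → 9 (second significant figure)
Red → ×10^2 multiplier
Gold → ±5% tolerance
69 × 100 = 6900 Ω
Allowed range: 6555 Ω to 7245 Ω.
7760 Ω lies outside that range.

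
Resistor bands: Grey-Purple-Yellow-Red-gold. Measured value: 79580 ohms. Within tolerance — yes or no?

Grey → 8 (first significant figure)
Violet → 7 (second significant figure)
Yellow → 4 (third significant figure)
Red → ×10^2 multiplier
Gold → ±5% tolerance
874 × 100 = 87400 Ω
Allowed range: 83030 Ω to 91770 Ω.
79580 ohms lies outside that range.

no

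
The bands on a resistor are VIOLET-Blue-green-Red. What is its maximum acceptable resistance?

7752000 Ω

Violet → 7 (first significant figure)
Blue → 6 (second significant figure)
Green → ×10^5 multiplier
Red → ±2% tolerance
76 × 100000 = 7600000 Ω
Maximum = 7600000 × (1 + 2/100) = 7752000 Ω.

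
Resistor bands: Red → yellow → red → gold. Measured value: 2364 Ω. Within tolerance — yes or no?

yes

Red → 2 (first significant figure)
Yellow → 4 (second significant figure)
Red → ×10^2 multiplier
Gold → ±5% tolerance
24 × 100 = 2400 Ω
Allowed range: 2280 Ω to 2520 Ω.
2364 Ω lies inside that range.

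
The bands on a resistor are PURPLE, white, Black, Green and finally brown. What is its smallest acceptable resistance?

78210000 Ω

Violet → 7 (first significant figure)
White → 9 (second significant figure)
Black → 0 (third significant figure)
Green → ×10^5 multiplier
Brown → ±1% tolerance
790 × 100000 = 79000000 Ω
Smallest = 79000000 × (1 − 1/100) = 78210000 Ω.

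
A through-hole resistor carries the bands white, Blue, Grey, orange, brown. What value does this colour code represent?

White → 9 (first significant figure)
Blue → 6 (second significant figure)
Grey → 8 (third significant figure)
Orange → ×10^3 multiplier
968 × 1000 = 968000 Ω

968000 Ω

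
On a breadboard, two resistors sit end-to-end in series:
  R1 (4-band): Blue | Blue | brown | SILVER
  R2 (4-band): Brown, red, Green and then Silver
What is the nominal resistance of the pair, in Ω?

1200660 Ω

R1: blue, blue → 66; brown ×10 → 660 Ω.
R2: brown, red → 12; green ×10^5 → 1200000 Ω.
Series: 660 + 1200000 = 1200660 Ω.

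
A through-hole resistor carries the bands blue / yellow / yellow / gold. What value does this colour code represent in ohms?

Blue → 6 (first significant figure)
Yellow → 4 (second significant figure)
Yellow → ×10^4 multiplier
64 × 10000 = 640000 Ω

640000 Ω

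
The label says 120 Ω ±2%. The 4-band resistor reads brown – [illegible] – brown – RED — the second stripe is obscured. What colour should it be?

red

120 Ω = 12 × 10^1.
The second band gives digit 2 of the significand, and 2 is red.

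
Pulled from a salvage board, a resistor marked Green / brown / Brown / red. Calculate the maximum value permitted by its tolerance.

Green → 5 (first significant figure)
Brown → 1 (second significant figure)
Brown → ×10 multiplier
Red → ±2% tolerance
51 × 10 = 510 Ω
Maximum = 510 × (1 + 2/100) = 520.2 Ω.

520.2 Ω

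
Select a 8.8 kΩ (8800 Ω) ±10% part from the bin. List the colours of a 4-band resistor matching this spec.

8800 Ω = 88 × 10^2.
8 → grey
8 → grey
Multiplier 10^2 → red.
±10% tolerance → silver.

grey, grey, red, silver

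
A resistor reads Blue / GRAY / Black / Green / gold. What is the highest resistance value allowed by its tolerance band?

71400000 Ω

Blue → 6 (first significant figure)
Grey → 8 (second significant figure)
Black → 0 (third significant figure)
Green → ×10^5 multiplier
Gold → ±5% tolerance
680 × 100000 = 68000000 Ω
Highest = 68000000 × (1 + 5/100) = 71400000 Ω.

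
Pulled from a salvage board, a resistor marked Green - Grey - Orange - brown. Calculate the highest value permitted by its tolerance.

Green → 5 (first significant figure)
Grey → 8 (second significant figure)
Orange → ×10^3 multiplier
Brown → ±1% tolerance
58 × 1000 = 58000 Ω
Highest = 58000 × (1 + 1/100) = 58580 Ω.

58580 Ω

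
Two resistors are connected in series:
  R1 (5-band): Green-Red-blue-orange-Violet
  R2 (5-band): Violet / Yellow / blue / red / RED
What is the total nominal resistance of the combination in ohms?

600600 Ω

R1: green, red, blue → 526; orange ×10^3 → 526000 Ω.
R2: violet, yellow, blue → 746; red ×10^2 → 74600 Ω.
Series: 526000 + 74600 = 600600 Ω.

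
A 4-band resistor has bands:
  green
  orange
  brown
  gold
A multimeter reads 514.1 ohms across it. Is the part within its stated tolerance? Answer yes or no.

yes

Green → 5 (first significant figure)
Orange → 3 (second significant figure)
Brown → ×10 multiplier
Gold → ±5% tolerance
53 × 10 = 530 Ω
Allowed range: 503.5 Ω to 556.5 Ω.
514.1 ohms lies inside that range.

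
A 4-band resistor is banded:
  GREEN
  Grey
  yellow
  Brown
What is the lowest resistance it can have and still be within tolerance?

574200 Ω

Green → 5 (first significant figure)
Grey → 8 (second significant figure)
Yellow → ×10^4 multiplier
Brown → ±1% tolerance
58 × 10000 = 580000 Ω
Lowest = 580000 × (1 − 1/100) = 574200 Ω.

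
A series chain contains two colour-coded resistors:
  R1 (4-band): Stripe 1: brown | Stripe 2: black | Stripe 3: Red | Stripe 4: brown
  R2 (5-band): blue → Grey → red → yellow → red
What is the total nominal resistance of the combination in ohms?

R1: brown, black → 10; red ×10^2 → 1000 Ω.
R2: blue, grey, red → 682; yellow ×10^4 → 6820000 Ω.
Series: 1000 + 6820000 = 6821000 Ω.

6821000 Ω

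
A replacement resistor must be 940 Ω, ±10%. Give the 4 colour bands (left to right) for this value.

940 Ω = 94 × 10^1.
9 → white
4 → yellow
Multiplier 10^1 → brown.
±10% tolerance → silver.

white, yellow, brown, silver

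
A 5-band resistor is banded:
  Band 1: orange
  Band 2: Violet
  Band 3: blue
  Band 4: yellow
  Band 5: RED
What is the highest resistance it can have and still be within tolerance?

3835200 Ω

Orange → 3 (first significant figure)
Violet → 7 (second significant figure)
Blue → 6 (third significant figure)
Yellow → ×10^4 multiplier
Red → ±2% tolerance
376 × 10000 = 3760000 Ω
Highest = 3760000 × (1 + 2/100) = 3835200 Ω.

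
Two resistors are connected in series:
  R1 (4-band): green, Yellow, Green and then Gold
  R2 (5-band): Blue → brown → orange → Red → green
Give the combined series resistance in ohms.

5461300 Ω

R1: green, yellow → 54; green ×10^5 → 5400000 Ω.
R2: blue, brown, orange → 613; red ×10^2 → 61300 Ω.
Series: 5400000 + 61300 = 5461300 Ω.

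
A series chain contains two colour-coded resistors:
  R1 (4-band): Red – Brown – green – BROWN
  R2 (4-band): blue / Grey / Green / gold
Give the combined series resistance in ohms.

8900000 Ω

R1: red, brown → 21; green ×10^5 → 2100000 Ω.
R2: blue, grey → 68; green ×10^5 → 6800000 Ω.
Series: 2100000 + 6800000 = 8900000 Ω.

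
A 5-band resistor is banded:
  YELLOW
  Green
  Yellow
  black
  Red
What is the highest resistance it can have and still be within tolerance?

463.08 Ω

Yellow → 4 (first significant figure)
Green → 5 (second significant figure)
Yellow → 4 (third significant figure)
Black → ×1 multiplier
Red → ±2% tolerance
454 × 1 = 454 Ω
Highest = 454 × (1 + 2/100) = 463.08 Ω.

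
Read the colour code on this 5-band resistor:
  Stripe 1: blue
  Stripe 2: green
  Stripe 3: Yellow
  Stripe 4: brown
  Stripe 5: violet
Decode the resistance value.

6540 Ω

Blue → 6 (first significant figure)
Green → 5 (second significant figure)
Yellow → 4 (third significant figure)
Brown → ×10 multiplier
654 × 10 = 6540 Ω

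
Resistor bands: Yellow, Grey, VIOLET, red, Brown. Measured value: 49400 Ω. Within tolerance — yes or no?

no

Yellow → 4 (first significant figure)
Grey → 8 (second significant figure)
Violet → 7 (third significant figure)
Red → ×10^2 multiplier
Brown → ±1% tolerance
487 × 100 = 48700 Ω
Allowed range: 48213 Ω to 49187 Ω.
49400 Ω lies outside that range.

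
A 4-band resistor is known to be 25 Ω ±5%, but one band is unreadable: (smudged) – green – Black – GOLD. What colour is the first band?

25 Ω = 25 × 10^0.
The first band gives digit 2 of the significand, and 2 is red.

red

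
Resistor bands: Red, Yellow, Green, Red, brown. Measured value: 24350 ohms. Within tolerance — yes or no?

yes

Red → 2 (first significant figure)
Yellow → 4 (second significant figure)
Green → 5 (third significant figure)
Red → ×10^2 multiplier
Brown → ±1% tolerance
245 × 100 = 24500 Ω
Allowed range: 24255 Ω to 24745 Ω.
24350 ohms lies inside that range.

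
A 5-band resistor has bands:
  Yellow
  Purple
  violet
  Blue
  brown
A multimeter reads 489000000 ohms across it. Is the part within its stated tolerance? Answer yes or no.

Yellow → 4 (first significant figure)
Violet → 7 (second significant figure)
Violet → 7 (third significant figure)
Blue → ×10^6 multiplier
Brown → ±1% tolerance
477 × 1000000 = 477000000 Ω
Allowed range: 472230000 Ω to 481770000 Ω.
489000000 ohms lies outside that range.

no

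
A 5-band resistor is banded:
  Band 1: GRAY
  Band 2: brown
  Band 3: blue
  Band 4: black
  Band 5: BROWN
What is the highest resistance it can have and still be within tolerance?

Grey → 8 (first significant figure)
Brown → 1 (second significant figure)
Blue → 6 (third significant figure)
Black → ×1 multiplier
Brown → ±1% tolerance
816 × 1 = 816 Ω
Highest = 816 × (1 + 1/100) = 824.16 Ω.

824.16 Ω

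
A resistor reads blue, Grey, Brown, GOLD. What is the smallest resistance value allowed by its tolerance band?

646 Ω

Blue → 6 (first significant figure)
Grey → 8 (second significant figure)
Brown → ×10 multiplier
Gold → ±5% tolerance
68 × 10 = 680 Ω
Smallest = 680 × (1 − 5/100) = 646 Ω.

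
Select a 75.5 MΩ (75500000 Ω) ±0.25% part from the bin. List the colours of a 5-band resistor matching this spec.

violet, green, green, green, blue

75500000 Ω = 755 × 10^5.
7 → violet
5 → green
5 → green
Multiplier 10^5 → green.
±0.25% tolerance → blue.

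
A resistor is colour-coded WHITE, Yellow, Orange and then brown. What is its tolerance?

The last band, brown, is the tolerance band.
Brown corresponds to ±1%.

±1%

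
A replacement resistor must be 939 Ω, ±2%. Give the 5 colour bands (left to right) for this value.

939 Ω = 939 × 10^0.
9 → white
3 → orange
9 → white
Multiplier 10^0 → black.
±2% tolerance → red.

white, orange, white, black, red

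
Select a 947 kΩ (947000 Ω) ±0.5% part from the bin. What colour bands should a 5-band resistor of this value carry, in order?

white, yellow, violet, orange, green

947000 Ω = 947 × 10^3.
9 → white
4 → yellow
7 → violet
Multiplier 10^3 → orange.
±0.5% tolerance → green.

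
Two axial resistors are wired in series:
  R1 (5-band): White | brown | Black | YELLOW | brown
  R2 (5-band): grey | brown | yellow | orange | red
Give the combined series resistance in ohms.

9914000 Ω

R1: white, brown, black → 910; yellow ×10^4 → 9100000 Ω.
R2: grey, brown, yellow → 814; orange ×10^3 → 814000 Ω.
Series: 9100000 + 814000 = 9914000 Ω.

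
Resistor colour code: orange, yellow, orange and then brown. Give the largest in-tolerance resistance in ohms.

Orange → 3 (first significant figure)
Yellow → 4 (second significant figure)
Orange → ×10^3 multiplier
Brown → ±1% tolerance
34 × 1000 = 34000 Ω
Largest = 34000 × (1 + 1/100) = 34340 Ω.

34340 Ω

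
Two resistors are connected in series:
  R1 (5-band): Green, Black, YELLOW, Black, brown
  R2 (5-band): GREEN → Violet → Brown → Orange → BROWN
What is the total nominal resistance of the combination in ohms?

R1: green, black, yellow → 504; black ×1 → 504 Ω.
R2: green, violet, brown → 571; orange ×10^3 → 571000 Ω.
Series: 504 + 571000 = 571504 Ω.

571504 Ω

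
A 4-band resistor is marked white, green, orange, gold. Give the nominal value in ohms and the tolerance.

White → 9 (first significant figure)
Green → 5 (second significant figure)
Orange → ×10^3 multiplier
Gold → ±5% tolerance
95 × 1000 = 95000 Ω

95000 Ω ±5%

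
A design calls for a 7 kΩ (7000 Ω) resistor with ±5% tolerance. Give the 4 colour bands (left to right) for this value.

violet, black, red, gold

7000 Ω = 70 × 10^2.
7 → violet
0 → black
Multiplier 10^2 → red.
±5% tolerance → gold.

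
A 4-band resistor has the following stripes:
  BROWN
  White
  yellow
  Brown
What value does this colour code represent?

190000 Ω

Brown → 1 (first significant figure)
White → 9 (second significant figure)
Yellow → ×10^4 multiplier
19 × 10000 = 190000 Ω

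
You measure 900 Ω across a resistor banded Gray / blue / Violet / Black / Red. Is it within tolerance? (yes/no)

no

Grey → 8 (first significant figure)
Blue → 6 (second significant figure)
Violet → 7 (third significant figure)
Black → ×1 multiplier
Red → ±2% tolerance
867 × 1 = 867 Ω
Allowed range: 849.66 Ω to 884.34 Ω.
900 Ω lies outside that range.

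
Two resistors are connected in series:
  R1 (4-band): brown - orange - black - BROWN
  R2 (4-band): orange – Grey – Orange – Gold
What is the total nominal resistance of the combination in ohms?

38013 Ω

R1: brown, orange → 13; black ×1 → 13 Ω.
R2: orange, grey → 38; orange ×10^3 → 38000 Ω.
Series: 13 + 38000 = 38013 Ω.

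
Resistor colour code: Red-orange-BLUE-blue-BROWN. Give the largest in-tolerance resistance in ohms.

238360000 Ω

Red → 2 (first significant figure)
Orange → 3 (second significant figure)
Blue → 6 (third significant figure)
Blue → ×10^6 multiplier
Brown → ±1% tolerance
236 × 1000000 = 236000000 Ω
Largest = 236000000 × (1 + 1/100) = 238360000 Ω.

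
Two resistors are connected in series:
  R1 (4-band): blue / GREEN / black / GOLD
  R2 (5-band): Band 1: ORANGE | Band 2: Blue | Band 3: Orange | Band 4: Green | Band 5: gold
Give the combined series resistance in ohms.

36300065 Ω

R1: blue, green → 65; black ×1 → 65 Ω.
R2: orange, blue, orange → 363; green ×10^5 → 36300000 Ω.
Series: 65 + 36300000 = 36300065 Ω.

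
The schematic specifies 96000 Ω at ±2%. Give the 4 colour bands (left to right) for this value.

white, blue, orange, red

96000 Ω = 96 × 10^3.
9 → white
6 → blue
Multiplier 10^3 → orange.
±2% tolerance → red.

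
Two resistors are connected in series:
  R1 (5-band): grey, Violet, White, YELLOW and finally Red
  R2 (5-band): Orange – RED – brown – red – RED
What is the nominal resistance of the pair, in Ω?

R1: grey, violet, white → 879; yellow ×10^4 → 8790000 Ω.
R2: orange, red, brown → 321; red ×10^2 → 32100 Ω.
Series: 8790000 + 32100 = 8822100 Ω.

8822100 Ω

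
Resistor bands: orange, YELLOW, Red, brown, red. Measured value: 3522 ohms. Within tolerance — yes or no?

no

Orange → 3 (first significant figure)
Yellow → 4 (second significant figure)
Red → 2 (third significant figure)
Brown → ×10 multiplier
Red → ±2% tolerance
342 × 10 = 3420 Ω
Allowed range: 3351.6 Ω to 3488.4 Ω.
3522 ohms lies outside that range.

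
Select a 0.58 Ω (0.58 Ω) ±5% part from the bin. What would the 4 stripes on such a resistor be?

green, grey, silver, gold

0.58 Ω = 58 × 10^-2.
5 → green
8 → grey
Multiplier 10^-2 → silver.
±5% tolerance → gold.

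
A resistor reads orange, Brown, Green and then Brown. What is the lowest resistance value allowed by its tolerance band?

3069000 Ω

Orange → 3 (first significant figure)
Brown → 1 (second significant figure)
Green → ×10^5 multiplier
Brown → ±1% tolerance
31 × 100000 = 3100000 Ω
Lowest = 3100000 × (1 − 1/100) = 3069000 Ω.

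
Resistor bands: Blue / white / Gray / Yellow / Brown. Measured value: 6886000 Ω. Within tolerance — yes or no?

Blue → 6 (first significant figure)
White → 9 (second significant figure)
Grey → 8 (third significant figure)
Yellow → ×10^4 multiplier
Brown → ±1% tolerance
698 × 10000 = 6980000 Ω
Allowed range: 6910200 Ω to 7049800 Ω.
6886000 Ω lies outside that range.

no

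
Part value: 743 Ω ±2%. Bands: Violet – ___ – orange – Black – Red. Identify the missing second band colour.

743 Ω = 743 × 10^0.
The second band gives digit 4 of the significand, and 4 is yellow.

yellow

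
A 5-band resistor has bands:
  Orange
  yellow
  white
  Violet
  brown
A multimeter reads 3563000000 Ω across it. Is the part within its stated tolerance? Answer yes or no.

Orange → 3 (first significant figure)
Yellow → 4 (second significant figure)
White → 9 (third significant figure)
Violet → ×10^7 multiplier
Brown → ±1% tolerance
349 × 10000000 = 3490000000 Ω
Allowed range: 3455100000 Ω to 3524900000 Ω.
3563000000 Ω lies outside that range.

no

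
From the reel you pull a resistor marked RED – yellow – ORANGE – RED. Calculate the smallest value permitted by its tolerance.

Red → 2 (first significant figure)
Yellow → 4 (second significant figure)
Orange → ×10^3 multiplier
Red → ±2% tolerance
24 × 1000 = 24000 Ω
Smallest = 24000 × (1 − 2/100) = 23520 Ω.

23520 Ω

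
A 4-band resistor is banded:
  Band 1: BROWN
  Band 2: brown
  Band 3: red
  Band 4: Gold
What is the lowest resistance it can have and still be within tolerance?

Brown → 1 (first significant figure)
Brown → 1 (second significant figure)
Red → ×10^2 multiplier
Gold → ±5% tolerance
11 × 100 = 1100 Ω
Lowest = 1100 × (1 − 5/100) = 1045 Ω.

1045 Ω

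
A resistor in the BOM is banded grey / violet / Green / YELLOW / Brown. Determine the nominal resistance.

8750000 Ω

Grey → 8 (first significant figure)
Violet → 7 (second significant figure)
Green → 5 (third significant figure)
Yellow → ×10^4 multiplier
875 × 10000 = 8750000 Ω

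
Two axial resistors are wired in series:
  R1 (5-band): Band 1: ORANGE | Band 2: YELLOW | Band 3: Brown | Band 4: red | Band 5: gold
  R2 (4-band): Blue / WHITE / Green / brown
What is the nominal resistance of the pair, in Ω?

6934100 Ω

R1: orange, yellow, brown → 341; red ×10^2 → 34100 Ω.
R2: blue, white → 69; green ×10^5 → 6900000 Ω.
Series: 34100 + 6900000 = 6934100 Ω.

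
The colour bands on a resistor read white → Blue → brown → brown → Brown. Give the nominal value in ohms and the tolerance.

White → 9 (first significant figure)
Blue → 6 (second significant figure)
Brown → 1 (third significant figure)
Brown → ×10 multiplier
Brown → ±1% tolerance
961 × 10 = 9610 Ω

9610 Ω ±1%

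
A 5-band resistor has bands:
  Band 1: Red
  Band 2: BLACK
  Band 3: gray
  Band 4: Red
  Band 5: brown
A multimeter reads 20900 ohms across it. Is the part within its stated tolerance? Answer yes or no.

Red → 2 (first significant figure)
Black → 0 (second significant figure)
Grey → 8 (third significant figure)
Red → ×10^2 multiplier
Brown → ±1% tolerance
208 × 100 = 20800 Ω
Allowed range: 20592 Ω to 21008 Ω.
20900 ohms lies inside that range.

yes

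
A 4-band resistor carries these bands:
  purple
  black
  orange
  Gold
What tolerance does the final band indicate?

±5%

The last band, gold, is the tolerance band.
Gold corresponds to ±5%.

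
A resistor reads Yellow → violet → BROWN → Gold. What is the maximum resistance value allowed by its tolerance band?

Yellow → 4 (first significant figure)
Violet → 7 (second significant figure)
Brown → ×10 multiplier
Gold → ±5% tolerance
47 × 10 = 470 Ω
Maximum = 470 × (1 + 5/100) = 493.5 Ω.

493.5 Ω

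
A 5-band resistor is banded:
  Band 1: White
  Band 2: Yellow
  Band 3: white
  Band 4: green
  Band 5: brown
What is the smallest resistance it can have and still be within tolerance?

White → 9 (first significant figure)
Yellow → 4 (second significant figure)
White → 9 (third significant figure)
Green → ×10^5 multiplier
Brown → ±1% tolerance
949 × 100000 = 94900000 Ω
Smallest = 94900000 × (1 − 1/100) = 93951000 Ω.

93951000 Ω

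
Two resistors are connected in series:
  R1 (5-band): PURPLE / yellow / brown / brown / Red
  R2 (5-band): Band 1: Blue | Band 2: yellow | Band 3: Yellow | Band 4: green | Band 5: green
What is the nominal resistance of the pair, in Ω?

64407410 Ω

R1: violet, yellow, brown → 741; brown ×10 → 7410 Ω.
R2: blue, yellow, yellow → 644; green ×10^5 → 64400000 Ω.
Series: 7410 + 64400000 = 64407410 Ω.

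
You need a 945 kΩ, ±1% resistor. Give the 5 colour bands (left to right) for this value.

white, yellow, green, orange, brown

945000 Ω = 945 × 10^3.
9 → white
4 → yellow
5 → green
Multiplier 10^3 → orange.
±1% tolerance → brown.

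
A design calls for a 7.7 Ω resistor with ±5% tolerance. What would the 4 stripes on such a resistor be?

7.7 Ω = 77 × 10^-1.
7 → violet
7 → violet
Multiplier 10^-1 → gold.
±5% tolerance → gold.

violet, violet, gold, gold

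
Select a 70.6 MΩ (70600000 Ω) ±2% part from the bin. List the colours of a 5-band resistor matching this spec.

violet, black, blue, green, red

70600000 Ω = 706 × 10^5.
7 → violet
0 → black
6 → blue
Multiplier 10^5 → green.
±2% tolerance → red.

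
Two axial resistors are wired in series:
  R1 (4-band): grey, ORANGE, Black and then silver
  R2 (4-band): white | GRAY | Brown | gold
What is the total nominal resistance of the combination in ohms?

R1: grey, orange → 83; black ×1 → 83 Ω.
R2: white, grey → 98; brown ×10 → 980 Ω.
Series: 83 + 980 = 1063 Ω.

1063 Ω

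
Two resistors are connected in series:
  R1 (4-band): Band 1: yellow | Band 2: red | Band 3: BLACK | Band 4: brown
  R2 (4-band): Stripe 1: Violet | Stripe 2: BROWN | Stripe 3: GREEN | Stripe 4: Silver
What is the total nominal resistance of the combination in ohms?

R1: yellow, red → 42; black ×1 → 42 Ω.
R2: violet, brown → 71; green ×10^5 → 7100000 Ω.
Series: 42 + 7100000 = 7100042 Ω.

7100042 Ω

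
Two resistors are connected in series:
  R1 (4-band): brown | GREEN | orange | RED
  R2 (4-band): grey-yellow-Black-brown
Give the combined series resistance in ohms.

R1: brown, green → 15; orange ×10^3 → 15000 Ω.
R2: grey, yellow → 84; black ×1 → 84 Ω.
Series: 15000 + 84 = 15084 Ω.

15084 Ω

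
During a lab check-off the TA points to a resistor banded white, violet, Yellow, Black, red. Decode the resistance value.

974 Ω

White → 9 (first significant figure)
Violet → 7 (second significant figure)
Yellow → 4 (third significant figure)
Black → ×1 multiplier
974 × 1 = 974 Ω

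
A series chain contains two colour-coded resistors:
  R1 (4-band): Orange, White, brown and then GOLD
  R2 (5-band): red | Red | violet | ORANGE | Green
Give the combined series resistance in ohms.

R1: orange, white → 39; brown ×10 → 390 Ω.
R2: red, red, violet → 227; orange ×10^3 → 227000 Ω.
Series: 390 + 227000 = 227390 Ω.

227390 Ω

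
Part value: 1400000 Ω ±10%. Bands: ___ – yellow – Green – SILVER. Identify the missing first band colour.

1400000 Ω = 14 × 10^5.
The first band gives digit 1 of the significand, and 1 is brown.

brown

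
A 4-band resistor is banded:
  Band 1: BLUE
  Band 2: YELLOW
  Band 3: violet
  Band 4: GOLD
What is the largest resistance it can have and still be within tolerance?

Blue → 6 (first significant figure)
Yellow → 4 (second significant figure)
Violet → ×10^7 multiplier
Gold → ±5% tolerance
64 × 10000000 = 640000000 Ω
Largest = 640000000 × (1 + 5/100) = 672000000 Ω.

672000000 Ω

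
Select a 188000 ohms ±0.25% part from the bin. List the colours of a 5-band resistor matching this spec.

188000 Ω = 188 × 10^3.
1 → brown
8 → grey
8 → grey
Multiplier 10^3 → orange.
±0.25% tolerance → blue.

brown, grey, grey, orange, blue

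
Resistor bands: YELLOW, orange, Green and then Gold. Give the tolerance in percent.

±5%

The last band, gold, is the tolerance band.
Gold corresponds to ±5%.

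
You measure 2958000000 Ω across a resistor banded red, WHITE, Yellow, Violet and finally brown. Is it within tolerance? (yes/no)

yes

Red → 2 (first significant figure)
White → 9 (second significant figure)
Yellow → 4 (third significant figure)
Violet → ×10^7 multiplier
Brown → ±1% tolerance
294 × 10000000 = 2940000000 Ω
Allowed range: 2910600000 Ω to 2969400000 Ω.
2958000000 Ω lies inside that range.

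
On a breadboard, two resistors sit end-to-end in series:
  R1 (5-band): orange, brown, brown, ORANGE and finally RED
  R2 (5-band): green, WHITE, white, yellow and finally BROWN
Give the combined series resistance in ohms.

6301000 Ω

R1: orange, brown, brown → 311; orange ×10^3 → 311000 Ω.
R2: green, white, white → 599; yellow ×10^4 → 5990000 Ω.
Series: 311000 + 5990000 = 6301000 Ω.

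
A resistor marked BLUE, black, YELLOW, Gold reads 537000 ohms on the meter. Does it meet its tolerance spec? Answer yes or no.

Blue → 6 (first significant figure)
Black → 0 (second significant figure)
Yellow → ×10^4 multiplier
Gold → ±5% tolerance
60 × 10000 = 600000 Ω
Allowed range: 570000 Ω to 630000 Ω.
537000 ohms lies outside that range.

no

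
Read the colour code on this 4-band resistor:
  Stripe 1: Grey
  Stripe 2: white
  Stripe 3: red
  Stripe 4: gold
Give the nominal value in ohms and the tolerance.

Grey → 8 (first significant figure)
White → 9 (second significant figure)
Red → ×10^2 multiplier
Gold → ±5% tolerance
89 × 100 = 8900 Ω

8900 Ω ±5%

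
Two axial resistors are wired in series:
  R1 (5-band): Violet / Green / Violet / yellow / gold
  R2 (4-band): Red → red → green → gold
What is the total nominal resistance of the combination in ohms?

9770000 Ω

R1: violet, green, violet → 757; yellow ×10^4 → 7570000 Ω.
R2: red, red → 22; green ×10^5 → 2200000 Ω.
Series: 7570000 + 2200000 = 9770000 Ω.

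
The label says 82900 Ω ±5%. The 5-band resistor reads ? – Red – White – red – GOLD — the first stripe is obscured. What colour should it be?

grey

82900 Ω = 829 × 10^2.
The first band gives digit 8 of the significand, and 8 is grey.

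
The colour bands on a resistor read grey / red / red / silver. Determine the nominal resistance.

8200 Ω

Grey → 8 (first significant figure)
Red → 2 (second significant figure)
Red → ×10^2 multiplier
82 × 100 = 8200 Ω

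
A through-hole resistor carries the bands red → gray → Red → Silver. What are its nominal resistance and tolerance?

Red → 2 (first significant figure)
Grey → 8 (second significant figure)
Red → ×10^2 multiplier
Silver → ±10% tolerance
28 × 100 = 2800 Ω

2800 Ω ±10%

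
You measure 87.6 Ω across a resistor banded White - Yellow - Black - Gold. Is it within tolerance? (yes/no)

White → 9 (first significant figure)
Yellow → 4 (second significant figure)
Black → ×1 multiplier
Gold → ±5% tolerance
94 × 1 = 94 Ω
Allowed range: 89.3 Ω to 98.7 Ω.
87.6 Ω lies outside that range.

no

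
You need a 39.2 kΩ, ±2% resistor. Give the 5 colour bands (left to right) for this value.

orange, white, red, red, red

39200 Ω = 392 × 10^2.
3 → orange
9 → white
2 → red
Multiplier 10^2 → red.
±2% tolerance → red.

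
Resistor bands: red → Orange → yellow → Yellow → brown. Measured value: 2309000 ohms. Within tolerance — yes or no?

no

Red → 2 (first significant figure)
Orange → 3 (second significant figure)
Yellow → 4 (third significant figure)
Yellow → ×10^4 multiplier
Brown → ±1% tolerance
234 × 10000 = 2340000 Ω
Allowed range: 2316600 Ω to 2363400 Ω.
2309000 ohms lies outside that range.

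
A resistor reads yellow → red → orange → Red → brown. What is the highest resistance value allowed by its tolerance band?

Yellow → 4 (first significant figure)
Red → 2 (second significant figure)
Orange → 3 (third significant figure)
Red → ×10^2 multiplier
Brown → ±1% tolerance
423 × 100 = 42300 Ω
Highest = 42300 × (1 + 1/100) = 42723 Ω.

42723 Ω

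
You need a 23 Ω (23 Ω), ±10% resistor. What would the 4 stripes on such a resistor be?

23 Ω = 23 × 10^0.
2 → red
3 → orange
Multiplier 10^0 → black.
±10% tolerance → silver.

red, orange, black, silver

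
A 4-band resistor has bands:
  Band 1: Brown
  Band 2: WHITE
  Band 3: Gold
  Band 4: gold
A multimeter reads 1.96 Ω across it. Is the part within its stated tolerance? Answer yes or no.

Brown → 1 (first significant figure)
White → 9 (second significant figure)
Gold → ×0.1 multiplier
Gold → ±5% tolerance
19 × 0.1 = 1.9 Ω
Allowed range: 1.805 Ω to 1.995 Ω.
1.96 Ω lies inside that range.

yes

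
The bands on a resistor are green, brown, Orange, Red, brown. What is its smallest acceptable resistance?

50787 Ω

Green → 5 (first significant figure)
Brown → 1 (second significant figure)
Orange → 3 (third significant figure)
Red → ×10^2 multiplier
Brown → ±1% tolerance
513 × 100 = 51300 Ω
Smallest = 51300 × (1 − 1/100) = 50787 Ω.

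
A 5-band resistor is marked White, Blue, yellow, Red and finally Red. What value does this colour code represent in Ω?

96400 Ω

White → 9 (first significant figure)
Blue → 6 (second significant figure)
Yellow → 4 (third significant figure)
Red → ×10^2 multiplier
964 × 100 = 96400 Ω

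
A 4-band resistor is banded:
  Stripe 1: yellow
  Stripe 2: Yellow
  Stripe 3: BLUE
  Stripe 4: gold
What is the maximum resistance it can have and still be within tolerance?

46200000 Ω

Yellow → 4 (first significant figure)
Yellow → 4 (second significant figure)
Blue → ×10^6 multiplier
Gold → ±5% tolerance
44 × 1000000 = 44000000 Ω
Maximum = 44000000 × (1 + 5/100) = 46200000 Ω.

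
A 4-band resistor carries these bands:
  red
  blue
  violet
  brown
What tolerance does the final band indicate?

±1%

The last band, brown, is the tolerance band.
Brown corresponds to ±1%.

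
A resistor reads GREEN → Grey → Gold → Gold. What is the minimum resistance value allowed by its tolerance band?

5.51 Ω

Green → 5 (first significant figure)
Grey → 8 (second significant figure)
Gold → ×0.1 multiplier
Gold → ±5% tolerance
58 × 0.1 = 5.8 Ω
Minimum = 5.8 × (1 − 5/100) = 5.51 Ω.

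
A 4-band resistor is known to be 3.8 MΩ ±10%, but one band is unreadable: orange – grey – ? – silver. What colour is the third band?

3800000 Ω = 38 × 10^5.
The third band is the multiplier, 10^5, which is green.

green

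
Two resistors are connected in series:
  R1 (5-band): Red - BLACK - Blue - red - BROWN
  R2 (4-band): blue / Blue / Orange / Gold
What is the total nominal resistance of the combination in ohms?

R1: red, black, blue → 206; red ×10^2 → 20600 Ω.
R2: blue, blue → 66; orange ×10^3 → 66000 Ω.
Series: 20600 + 66000 = 86600 Ω.

86600 Ω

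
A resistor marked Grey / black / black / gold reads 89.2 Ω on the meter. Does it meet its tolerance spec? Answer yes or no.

Grey → 8 (first significant figure)
Black → 0 (second significant figure)
Black → ×1 multiplier
Gold → ±5% tolerance
80 × 1 = 80 Ω
Allowed range: 76 Ω to 84 Ω.
89.2 Ω lies outside that range.

no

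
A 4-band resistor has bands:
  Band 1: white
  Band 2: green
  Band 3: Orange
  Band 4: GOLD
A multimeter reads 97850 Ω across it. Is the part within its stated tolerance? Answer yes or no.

White → 9 (first significant figure)
Green → 5 (second significant figure)
Orange → ×10^3 multiplier
Gold → ±5% tolerance
95 × 1000 = 95000 Ω
Allowed range: 90250 Ω to 99750 Ω.
97850 Ω lies inside that range.

yes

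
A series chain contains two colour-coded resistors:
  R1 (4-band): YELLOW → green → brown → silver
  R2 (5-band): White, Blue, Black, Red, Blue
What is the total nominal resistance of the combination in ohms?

96450 Ω

R1: yellow, green → 45; brown ×10 → 450 Ω.
R2: white, blue, black → 960; red ×10^2 → 96000 Ω.
Series: 450 + 96000 = 96450 Ω.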